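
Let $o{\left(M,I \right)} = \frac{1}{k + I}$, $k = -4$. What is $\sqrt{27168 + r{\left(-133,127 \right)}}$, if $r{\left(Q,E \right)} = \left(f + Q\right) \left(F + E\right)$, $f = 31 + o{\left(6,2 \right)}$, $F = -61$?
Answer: $3 \sqrt{2267} \approx 142.84$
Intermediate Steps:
$o{\left(M,I \right)} = \frac{1}{-4 + I}$
$f = \frac{61}{2}$ ($f = 31 + \frac{1}{-4 + 2} = 31 + \frac{1}{-2} = 31 - \frac{1}{2} = \frac{61}{2} \approx 30.5$)
$r{\left(Q,E \right)} = \left(-61 + E\right) \left(\frac{61}{2} + Q\right)$ ($r{\left(Q,E \right)} = \left(\frac{61}{2} + Q\right) \left(-61 + E\right) = \left(-61 + E\right) \left(\frac{61}{2} + Q\right)$)
$\sqrt{27168 + r{\left(-133,127 \right)}} = \sqrt{27168 + \left(- \frac{3721}{2} - -8113 + \frac{61}{2} \cdot 127 + 127 \left(-133\right)\right)} = \sqrt{27168 + \left(- \frac{3721}{2} + 8113 + \frac{7747}{2} - 16891\right)} = \sqrt{27168 - 6765} = \sqrt{20403} = 3 \sqrt{2267}$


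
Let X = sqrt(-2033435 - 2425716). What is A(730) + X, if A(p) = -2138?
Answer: -2138 + I*sqrt(4459151) ≈ -2138.0 + 2111.7*I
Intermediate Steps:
X = I*sqrt(4459151) (X = sqrt(-4459151) = I*sqrt(4459151) ≈ 2111.7*I)
A(730) + X = -2138 + I*sqrt(4459151)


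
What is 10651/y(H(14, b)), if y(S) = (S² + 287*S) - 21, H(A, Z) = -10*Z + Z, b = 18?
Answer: -10651/20271 ≈ -0.52543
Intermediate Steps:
H(A, Z) = -9*Z
y(S) = -21 + S² + 287*S
10651/y(H(14, b)) = 10651/(-21 + (-9*18)² + 287*(-9*18)) = 10651/(-21 + (-162)² + 287*(-162)) = 10651/(-21 + 26244 - 46494) = 10651/(-20271) = 10651*(-1/20271) = -10651/20271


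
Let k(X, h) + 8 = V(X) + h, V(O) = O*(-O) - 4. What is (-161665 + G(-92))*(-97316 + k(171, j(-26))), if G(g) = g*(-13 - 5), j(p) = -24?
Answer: 20256019337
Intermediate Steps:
V(O) = -4 - O² (V(O) = -O² - 4 = -4 - O²)
k(X, h) = -12 + h - X² (k(X, h) = -8 + ((-4 - X²) + h) = -8 + (-4 + h - X²) = -12 + h - X²)
G(g) = -18*g (G(g) = g*(-18) = -18*g)
(-161665 + G(-92))*(-97316 + k(171, j(-26))) = (-161665 - 18*(-92))*(-97316 + (-12 - 24 - 1*171²)) = (-161665 + 1656)*(-97316 + (-12 - 24 - 1*29241)) = -160009*(-97316 + (-12 - 24 - 29241)) = -160009*(-97316 - 29277) = -160009*(-126593) = 20256019337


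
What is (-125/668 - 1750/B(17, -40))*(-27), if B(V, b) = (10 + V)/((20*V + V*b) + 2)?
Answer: -395118625/668 ≈ -5.9150e+5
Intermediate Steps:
B(V, b) = (10 + V)/(2 + 20*V + V*b)
(-125/668 - 1750/B(17, -40))*(-27) = (-125/668 - 1750*(2 + 20*17 + 17*(-40))/(10 + 17))*(-27) = (-125*1/668 - 1750/(27/(2 + 340 - 680)))*(-27) = (-125/668 - 1750/(27/(-338)))*(-27) = (-125/668 - 1750/((-1/338*27)))*(-27) = (-125/668 - 1750/(-27/338))*(-27) = (-125/668 - 1750*(-338/27))*(-27) = (-125/668 + 591500/27)*(-27) = (395118625/18036)*(-27) = -395118625/668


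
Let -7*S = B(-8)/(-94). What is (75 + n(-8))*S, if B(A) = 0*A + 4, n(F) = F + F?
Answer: 118/329 ≈ 0.35866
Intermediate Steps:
n(F) = 2*F
B(A) = 4 (B(A) = 0 + 4 = 4)
S = 2/329 (S = -4/(7*(-94)) = -4*(-1)/(7*94) = -⅐*(-2/47) = 2/329 ≈ 0.0060790)
(75 + n(-8))*S = (75 + 2*(-8))*(2/329) = (75 - 16)*(2/329) = 59*(2/329) = 118/329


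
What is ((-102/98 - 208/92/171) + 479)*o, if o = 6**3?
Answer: 2210599488/21413 ≈ 1.0324e+5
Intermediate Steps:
o = 216
((-102/98 - 208/92/171) + 479)*o = ((-102/98 - 208/92/171) + 479)*216 = ((-102*1/98 - 208*1/92*(1/171)) + 479)*216 = ((-51/49 - 52/23*1/171) + 479)*216 = ((-51/49 - 52/3933) + 479)*216 = (-203131/192717 + 479)*216 = (92108312/192717)*216 = 2210599488/21413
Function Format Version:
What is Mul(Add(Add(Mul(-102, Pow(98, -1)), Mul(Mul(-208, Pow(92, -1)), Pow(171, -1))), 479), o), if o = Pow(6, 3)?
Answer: Rational(2210599488, 21413) ≈ 1.0324e+5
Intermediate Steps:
o = 216
Mul(Add(Add(Mul(-102, Pow(98, -1)), Mul(Mul(-208, Pow(92, -1)), Pow(171, -1))), 479), o) = Mul(Add(Add(Mul(-102, Pow(98, -1)), Mul(Mul(-208, Pow(92, -1)), Pow(171, -1))), 479), 216) = Mul(Add(Add(Mul(-102, Rational(1, 98)), Mul(Mul(-208, Rational(1, 92)), Rational(1, 171))), 479), 216) = Mul(Add(Add(Rational(-51, 49), Mul(Rational(-52, 23), Rational(1, 171))), 479), 216) = Mul(Add(Add(Rational(-51, 49), Rational(-52, 3933)), 479), 216) = Mul(Add(Rational(-203131, 192717), 479), 216) = Mul(Rational(92108312, 192717), 216) = Rational(2210599488, 21413)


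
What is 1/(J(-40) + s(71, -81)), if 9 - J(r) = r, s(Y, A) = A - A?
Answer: 1/49 ≈ 0.020408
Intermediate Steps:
s(Y, A) = 0
J(r) = 9 - r
1/(J(-40) + s(71, -81)) = 1/((9 - 1*(-40)) + 0) = 1/((9 + 40) + 0) = 1/(49 + 0) = 1/49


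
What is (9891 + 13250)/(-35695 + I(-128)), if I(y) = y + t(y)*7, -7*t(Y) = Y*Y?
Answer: -23141/52207 ≈ -0.44325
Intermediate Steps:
t(Y) = -Y²/7 (t(Y) = -Y*Y/7 = -Y²/7)
I(y) = y - y² (I(y) = y - y²/7*7 = y - y²)
(9891 + 13250)/(-35695 + I(-128)) = (9891 + 13250)/(-35695 - 128*(1 - 1*(-128))) = 23141/(-35695 - 128*(1 + 128)) = 23141/(-35695 - 128*129) = 23141/(-35695 - 16512) = 23141/(-52207) = 23141*(-1/52207) = -23141/52207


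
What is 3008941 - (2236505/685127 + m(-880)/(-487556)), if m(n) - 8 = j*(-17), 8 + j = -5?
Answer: 1005098880358973195/334037779612 ≈ 3.0089e+6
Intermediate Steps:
j = -13 (j = -8 - 5 = -13)
m(n) = 229 (m(n) = 8 - 13*(-17) = 8 + 221 = 229)
3008941 - (2236505/685127 + m(-880)/(-487556)) = 3008941 - (2236505/685127 + 229/(-487556)) = 3008941 - (2236505*(1/685127) + 229*(-1/487556)) = 3008941 - (2236505/685127 - 229/487556) = 3008941 - 1*1090264537697/334037779612 = 3008941 - 1090264537697/334037779612 = 1005098880358973195/334037779612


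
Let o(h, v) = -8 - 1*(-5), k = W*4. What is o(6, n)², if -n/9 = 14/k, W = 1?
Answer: 9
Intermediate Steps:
k = 4 (k = 1*4 = 4)
n = -63/2 (n = -126/4 = -9*7/2 = -63/2 ≈ -31.500)
o(h, v) = -3 (o(h, v) = -8 + 5 = -3)
o(6, n)² = (-3)² = 9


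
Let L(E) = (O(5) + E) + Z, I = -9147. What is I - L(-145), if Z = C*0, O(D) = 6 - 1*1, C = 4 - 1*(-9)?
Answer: -9007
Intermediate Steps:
C = 13 (C = 4 + 9 = 13)
O(D) = 5 (O(D) = 6 - 1 = 5)
Z = 0 (Z = 13*0 = 0)
L(E) = 5 + E (L(E) = (5 + E) + 0 = 5 + E)
I - L(-145) = -9147 - (5 - 145) = -9147 - 1*(-140) = -9147 + 140 = -9007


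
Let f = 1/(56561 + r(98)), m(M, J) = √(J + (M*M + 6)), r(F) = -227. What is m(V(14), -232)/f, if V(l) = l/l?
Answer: 845010*I ≈ 8.4501e+5*I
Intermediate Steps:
V(l) = 1
m(M, J) = √(6 + J + M²) (m(M, J) = √(J + (M² + 6)) = √(J + (6 + M²)) = √(6 + J + M²))
f = 1/56334 (f = 1/(56561 - 227) = 1/56334 ≈ 1.7751e-5)
m(V(14), -232)/f = √(6 - 232 + 1²)/(1/56334) = √(6 - 232 + 1)*56334 = √(-225)*56334 = (15*I)*56334 = 845010*I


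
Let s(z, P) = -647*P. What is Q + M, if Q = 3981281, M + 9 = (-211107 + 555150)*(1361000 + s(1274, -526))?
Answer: 585331906118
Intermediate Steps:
M = 585327924837 (M = -9 + (-211107 + 555150)*(1361000 - 647*(-526)) = -9 + 344043*(1361000 + 340322) = -9 + 344043*1701322 = -9 + 585327924846 = 585327924837)
Q + M = 3981281 + 585327924837 = 585331906118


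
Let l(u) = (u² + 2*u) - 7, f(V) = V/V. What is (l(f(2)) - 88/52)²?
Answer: 5476/169 ≈ 32.402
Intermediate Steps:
f(V) = 1
l(u) = -7 + u² + 2*u
(l(f(2)) - 88/52)² = ((-7 + 1² + 2*1) - 88/52)² = ((-7 + 1 + 2) - 88*1/52)² = (-4 - 22/13)² = (-74/13)² = 5476/169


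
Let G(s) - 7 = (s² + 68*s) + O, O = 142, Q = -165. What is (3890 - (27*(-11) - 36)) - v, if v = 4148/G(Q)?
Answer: 34107097/8077 ≈ 4222.7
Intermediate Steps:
G(s) = 149 + s² + 68*s (G(s) = 7 + ((s² + 68*s) + 142) = 7 + (142 + s² + 68*s) = 149 + s² + 68*s)
v = 2074/8077 (v = 4148/(149 + (-165)² + 68*(-165)) = 4148/(149 + 27225 - 11220) = 4148/16154 = 4148*(1/16154) = 2074/8077 ≈ 0.25678)
(3890 - (27*(-11) - 36)) - v = (3890 - (27*(-11) - 36)) - 1*2074/8077 = (3890 - (-297 - 36)) - 2074/8077 = (3890 - 1*(-333)) - 2074/8077 = (3890 + 333) - 2074/8077 = 4223 - 2074/8077 = 34107097/8077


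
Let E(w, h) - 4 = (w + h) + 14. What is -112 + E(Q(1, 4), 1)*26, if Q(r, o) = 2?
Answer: 434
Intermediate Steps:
E(w, h) = 18 + h + w (E(w, h) = 4 + ((w + h) + 14) = 4 + ((h + w) + 14) = 4 + (14 + h + w) = 18 + h + w)
-112 + E(Q(1, 4), 1)*26 = -112 + (18 + 1 + 2)*26 = -112 + 21*26 = -112 + 546 = 434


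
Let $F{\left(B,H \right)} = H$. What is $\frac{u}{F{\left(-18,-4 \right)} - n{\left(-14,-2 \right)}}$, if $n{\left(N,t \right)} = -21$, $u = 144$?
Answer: $\frac{144}{17} \approx 8.4706$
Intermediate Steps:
$\frac{u}{F{\left(-18,-4 \right)} - n{\left(-14,-2 \right)}} = \frac{144}{-4 - -21} = \frac{144}{-4 + 21} = \frac{144}{17}$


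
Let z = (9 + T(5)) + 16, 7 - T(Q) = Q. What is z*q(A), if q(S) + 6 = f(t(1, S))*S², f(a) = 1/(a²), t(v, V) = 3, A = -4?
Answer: -114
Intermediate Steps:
T(Q) = 7 - Q
f(a) = a⁻²
z = 27 (z = (9 + (7 - 1*5)) + 16 = (9 + (7 - 5)) + 16 = (9 + 2) + 16 = 11 + 16 = 27)
q(S) = -6 + S²/9 (q(S) = -6 + S²/3² = -6 + S²/9)
z*q(A) = 27*(-6 + (⅑)*(-4)²) = 27*(-6 + (⅑)*16) = 27*(-6 + 16/9) = 27*(-38/9) = -114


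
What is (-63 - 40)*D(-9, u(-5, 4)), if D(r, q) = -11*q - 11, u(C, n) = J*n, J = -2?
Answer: -7931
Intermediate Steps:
u(C, n) = -2*n
D(r, q) = -11 - 11*q
(-63 - 40)*D(-9, u(-5, 4)) = (-63 - 40)*(-11 - (-22)*4) = -103*(-11 - 11*(-8)) = -103*(-11 + 88) = -103*77 = -7931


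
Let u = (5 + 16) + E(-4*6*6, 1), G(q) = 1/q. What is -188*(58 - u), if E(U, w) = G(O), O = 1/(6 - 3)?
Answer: -6392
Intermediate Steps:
O = ⅓ (O = 1/3 = ⅓ ≈ 0.33333)
E(U, w) = 3 (E(U, w) = 1/(⅓) = 3)
u = 24 (u = (5 + 16) + 3 = 21 + 3 = 24)
-188*(58 - u) = -188*(58 - 1*24) = -188*(58 - 24) = -188*34 = -6392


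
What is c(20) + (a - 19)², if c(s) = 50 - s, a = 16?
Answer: 39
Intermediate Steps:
c(20) + (a - 19)² = (50 - 1*20) + (16 - 19)² = (50 - 20) + (-3)² = 30 + 9 = 39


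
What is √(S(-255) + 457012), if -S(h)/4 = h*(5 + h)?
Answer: 2*√50503 ≈ 449.46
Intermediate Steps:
S(h) = -4*h*(5 + h)
√(S(-255) + 457012) = √(-4*(-255)*(5 - 255) + 457012) = √(-4*(-255)*(-250) + 457012) = √(-255000 + 457012) = √202012 = 2*√50503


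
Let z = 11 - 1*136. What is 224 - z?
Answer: 349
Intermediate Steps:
z = -125 (z = 11 - 136 = -125)
224 - z = 224 - 1*(-125) = 224 + 125 = 349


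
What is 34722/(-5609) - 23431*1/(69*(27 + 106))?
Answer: -450068273/51473793 ≈ -8.7436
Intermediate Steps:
34722/(-5609) - 23431*1/(69*(27 + 106)) = 34722*(-1/5609) - 23431/(69*133) = -34722/5609 - 23431/9177 = -450068273/51473793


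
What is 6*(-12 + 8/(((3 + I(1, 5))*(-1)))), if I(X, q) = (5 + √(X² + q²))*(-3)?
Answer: -392/5 + 8*√26/5 ≈ -70.242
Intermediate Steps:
I(X, q) = -15 - 3*√(X² + q²)
6*(-12 + 8/(((3 + I(1, 5))*(-1)))) = 6*(-12 + 8/(((3 + (-15 - 3*√(1² + 5²)))*(-1)))) = 6*(-12 + 8/(((3 + (-15 - 3*√(1 + 25)))*(-1)))) = 6*(-12 + 8/(((3 + (-15 - 3*√26))*(-1)))) = 6*(-12 + 8/(((-12 - 3*√26)*(-1)))) = 6*(-12 + 8/(12 + 3*√26)) = -72 + 48/(12 + 3*√26)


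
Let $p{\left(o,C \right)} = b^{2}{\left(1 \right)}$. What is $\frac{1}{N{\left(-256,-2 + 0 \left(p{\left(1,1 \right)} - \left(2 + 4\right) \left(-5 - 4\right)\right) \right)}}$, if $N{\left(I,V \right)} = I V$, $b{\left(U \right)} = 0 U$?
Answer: $\frac{1}{512} \approx 0.0019531$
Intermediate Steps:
$b{\left(U \right)} = 0$
$p{\left(o,C \right)} = 0$ ($p{\left(o,C \right)} = 0^{2} = 0$)
$\frac{1}{N{\left(-256,-2 + 0 \left(p{\left(1,1 \right)} - \left(2 + 4\right) \left(-5 - 4\right)\right) \right)}} = \frac{1}{\left(-256\right) \left(-2 + 0 \left(0 - \left(2 + 4\right) \left(-5 - 4\right)\right)\right)} = \frac{1}{\left(-256\right) \left(-2 + 0 \left(0 - 6 \left(-9\right)\right)\right)} = \frac{1}{\left(-256\right) \left(-2 + 0 \left(0 - -54\right)\right)} = \frac{1}{\left(-256\right) \left(-2 + 0 \left(0 + 54\right)\right)} = \frac{1}{\left(-256\right) \left(-2 + 0 \cdot 54\right)} = \frac{1}{\left(-256\right) \left(-2 + 0\right)} = \frac{1}{\left(-256\right) \left(-2\right)} = \frac{1}{512}$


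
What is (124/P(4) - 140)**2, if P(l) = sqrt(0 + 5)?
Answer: 113376/5 - 6944*sqrt(5) ≈ 7147.9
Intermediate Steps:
P(l) = sqrt(5)
(124/P(4) - 140)**2 = (124/(sqrt(5)) - 140)**2 = (124*(sqrt(5)/5) - 140)**2 = (124*sqrt(5)/5 - 140)**2 = (-140 + 124*sqrt(5)/5)**2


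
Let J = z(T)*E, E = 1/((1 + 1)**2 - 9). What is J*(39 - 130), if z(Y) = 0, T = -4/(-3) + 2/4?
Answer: 0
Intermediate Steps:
T = 11/6 (T = -4*(-1/3) + 2*(1/4) = 4/3 + 1/2 = 11/6 ≈ 1.8333)
E = -1/5 (E = 1/(2**2 - 9) = 1/(4 - 9) = 1/(-5) = -1/5 ≈ -0.20000)
J = 0 (J = 0*(-1/5) = 0)
J*(39 - 130) = 0*(39 - 130) = 0*(-91) = 0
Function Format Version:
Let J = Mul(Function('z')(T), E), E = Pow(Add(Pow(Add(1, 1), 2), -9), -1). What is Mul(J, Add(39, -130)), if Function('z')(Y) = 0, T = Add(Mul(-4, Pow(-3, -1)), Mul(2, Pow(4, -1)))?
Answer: 0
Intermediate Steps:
T = Rational(11, 6) (T = Add(Mul(-4, Rational(-1, 3)), Mul(2, Rational(1, 4))) = Add(Rational(4, 3), Rational(1, 2)) = Rational(11, 6) ≈ 1.8333)
E = Rational(-1, 5) (E = Pow(Add(Pow(2, 2), -9), -1) = Pow(Add(4, -9), -1) = Pow(-5, -1) = Rational(-1, 5) ≈ -0.20000)
J = 0 (J = Mul(0, Rational(-1, 5)) = 0)
Mul(J, Add(39, -130)) = Mul(0, Add(39, -130)) = Mul(0, -91) = 0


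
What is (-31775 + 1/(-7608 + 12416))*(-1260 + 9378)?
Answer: -620110473741/2404 ≈ -2.5795e+8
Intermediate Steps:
(-31775 + 1/(-7608 + 12416))*(-1260 + 9378) = (-31775 + 1/4808)*8118 = -152774199/4808*8118 = -620110473741/2404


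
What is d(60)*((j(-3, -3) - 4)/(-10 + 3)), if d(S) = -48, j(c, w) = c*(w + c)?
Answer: 96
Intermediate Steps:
j(c, w) = c*(c + w)
d(60)*((j(-3, -3) - 4)/(-10 + 3)) = -48*(-3*(-3 - 3) - 4)/(-10 + 3) = -48*(-3*(-6) - 4)/(-7) = -48*(18 - 4)*(-1)/7 = -672*(-1)/7 = -48*(-2) = 96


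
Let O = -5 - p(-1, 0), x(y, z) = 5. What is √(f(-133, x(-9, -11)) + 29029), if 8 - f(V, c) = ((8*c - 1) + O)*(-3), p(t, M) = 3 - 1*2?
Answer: 4*√1821 ≈ 170.69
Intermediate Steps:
p(t, M) = 1 (p(t, M) = 3 - 2 = 1)
O = -6 (O = -5 - 1*1 = -5 - 1 = -6)
f(V, c) = -13 + 24*c (f(V, c) = 8 - ((8*c - 1) - 6)*(-3) = 8 - ((-1 + 8*c) - 6)*(-3) = 8 - (-7 + 8*c)*(-3) = 8 - (21 - 24*c) = 8 + (-21 + 24*c) = -13 + 24*c)
√(f(-133, x(-9, -11)) + 29029) = √((-13 + 24*5) + 29029) = √((-13 + 120) + 29029) = √(107 + 29029) = √29136 = 4*√1821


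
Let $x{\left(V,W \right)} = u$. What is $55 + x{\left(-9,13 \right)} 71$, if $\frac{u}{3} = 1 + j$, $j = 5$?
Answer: $1333$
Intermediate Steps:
$u = 18$ ($u = 3 \left(1 + 5\right) = 3 \cdot 6 = 18$)
$x{\left(V,W \right)} = 18$
$55 + x{\left(-9,13 \right)} 71 = 55 + 18 \cdot 71 = 55 + 1278 = 1333$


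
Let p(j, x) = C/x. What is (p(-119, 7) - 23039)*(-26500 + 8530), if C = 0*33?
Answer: 414010830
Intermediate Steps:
C = 0
p(j, x) = 0 (p(j, x) = 0/x = 0)
(p(-119, 7) - 23039)*(-26500 + 8530) = (0 - 23039)*(-26500 + 8530) = -23039*(-17970) = 414010830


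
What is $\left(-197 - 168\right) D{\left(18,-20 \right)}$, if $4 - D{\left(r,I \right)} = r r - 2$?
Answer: $116070$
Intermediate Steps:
$D{\left(r,I \right)} = 6 - r^{2}$ ($D{\left(r,I \right)} = 4 - \left(r r - 2\right) = 4 - \left(r^{2} - 2\right) = 4 - \left(-2 + r^{2}\right) = 6 - r^{2}$)
$\left(-197 - 168\right) D{\left(18,-20 \right)} = \left(-197 - 168\right) \left(6 - 18^{2}\right) = - 365 \left(6 - 324\right) = \left(-365\right) \left(-318\right) = 116070$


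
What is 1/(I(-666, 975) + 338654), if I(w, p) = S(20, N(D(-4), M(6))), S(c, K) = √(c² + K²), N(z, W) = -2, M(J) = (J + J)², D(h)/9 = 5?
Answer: 169327/57343265656 - √101/57343265656 ≈ 2.9527e-6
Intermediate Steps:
D(h) = 45 (D(h) = 9*5 = 45)
M(J) = 4*J² (M(J) = (2*J)² = 4*J²)
S(c, K) = √(K² + c²)
I(w, p) = 2*√101 (I(w, p) = √((-2)² + 20²) = √(4 + 400) = √404 = 2*√101)
1/(I(-666, 975) + 338654) = 1/(2*√101 + 338654) = 1/(338654 + 2*√101)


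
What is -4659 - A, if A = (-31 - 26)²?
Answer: -7908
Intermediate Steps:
A = 3249 (A = (-57)² = 3249)
-4659 - A = -4659 - 1*3249 = -4659 - 3249 = -7908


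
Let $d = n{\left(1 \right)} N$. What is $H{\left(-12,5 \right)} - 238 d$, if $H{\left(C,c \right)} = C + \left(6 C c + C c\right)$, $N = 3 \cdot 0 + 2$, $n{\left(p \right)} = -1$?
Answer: $44$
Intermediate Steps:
$N = 2$ ($N = 0 + 2 = 2$)
$H{\left(C,c \right)} = C + 7 C c$ ($H{\left(C,c \right)} = C + \left(6 C c + C c\right) = C + 7 C c$)
$d = -2$ ($d = \left(-1\right) 2 = -2$)
$H{\left(-12,5 \right)} - 238 d = - 12 \left(1 + 7 \cdot 5\right) - -476 = - 12 \left(1 + 35\right) + 476 = \left(-12\right) 36 + 476 = -432 + 476 = 44$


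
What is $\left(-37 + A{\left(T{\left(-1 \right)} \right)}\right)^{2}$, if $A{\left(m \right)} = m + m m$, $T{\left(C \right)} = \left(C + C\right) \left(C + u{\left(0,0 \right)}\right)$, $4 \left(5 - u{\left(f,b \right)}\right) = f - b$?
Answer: $361$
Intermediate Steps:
$u{\left(f,b \right)} = 5 - \frac{f}{4} + \frac{b}{4}$ ($u{\left(f,b \right)} = 5 - \frac{f - b}{4} = 5 + \left(- \frac{f}{4} + \frac{b}{4}\right) = 5 - \frac{f}{4} + \frac{b}{4}$)
$T{\left(C \right)} = 2 C \left(5 + C\right)$ ($T{\left(C \right)} = \left(C + C\right) \left(C + \left(5 - 0 + \frac{1}{4} \cdot 0\right)\right) = 2 C \left(C + \left(5 + 0 + 0\right)\right) = 2 C \left(C + 5\right) = 2 C \left(5 + C\right)$)
$A{\left(m \right)} = m + m^{2}$
$\left(-37 + A{\left(T{\left(-1 \right)} \right)}\right)^{2} = \left(-37 + 2 \left(-1\right) \left(5 - 1\right) \left(1 + 2 \left(-1\right) \left(5 - 1\right)\right)\right)^{2} = \left(-37 + 2 \left(-1\right) 4 \left(1 + 2 \left(-1\right) 4\right)\right)^{2} = \left(-37 - 8 \left(1 - 8\right)\right)^{2} = \left(-37 - -56\right)^{2} = \left(-37 + 56\right)^{2} = 19^{2} = 361$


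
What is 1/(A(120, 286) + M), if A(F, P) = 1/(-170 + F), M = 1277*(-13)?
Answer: -50/830051 ≈ -6.0237e-5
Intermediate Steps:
M = -16601
1/(A(120, 286) + M) = 1/(1/(-170 + 120) - 16601) = 1/(1/(-50) - 16601) = 1/(-1/50 - 16601) = 1/(-830051/50) = -50/830051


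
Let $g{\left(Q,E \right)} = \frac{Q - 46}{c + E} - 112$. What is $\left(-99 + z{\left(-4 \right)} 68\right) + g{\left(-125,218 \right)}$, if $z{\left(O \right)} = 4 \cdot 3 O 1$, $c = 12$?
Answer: $- \frac{799421}{230} \approx -3475.7$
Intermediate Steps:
$z{\left(O \right)} = 12 O$
$g{\left(Q,E \right)} = -112 + \frac{-46 + Q}{12 + E}$ ($g{\left(Q,E \right)} = \frac{Q - 46}{12 + E} - 112 = \frac{-46 + Q}{12 + E} - 112 = -112 + \frac{-46 + Q}{12 + E}$)
$\left(-99 + z{\left(-4 \right)} 68\right) + g{\left(-125,218 \right)} = \left(-99 + 12 \left(-4\right) 68\right) + \frac{-1390 - 125 - 24416}{12 + 218} = \left(-99 - 3264\right) + \frac{-1390 - 125 - 24416}{230} = \left(-99 - 3264\right) + \frac{1}{230} \left(-25931\right) = -3363 - \frac{25931}{230} = - \frac{799421}{230}$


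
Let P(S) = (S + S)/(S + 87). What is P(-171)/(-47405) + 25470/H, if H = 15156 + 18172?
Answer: 222391779/291036760 ≈ 0.76414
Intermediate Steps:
H = 33328
P(S) = 2*S/(87 + S) (P(S) = (2*S)/(87 + S) = 2*S/(87 + S))
P(-171)/(-47405) + 25470/H = (2*(-171)/(87 - 171))/(-47405) + 25470/33328 = (2*(-171)/(-84))*(-1/47405) + 25470*(1/33328) = (2*(-171)*(-1/84))*(-1/47405) + 12735/16664 = (57/14)*(-1/47405) + 12735/16664 = -3/34930 + 12735/16664 = 222391779/291036760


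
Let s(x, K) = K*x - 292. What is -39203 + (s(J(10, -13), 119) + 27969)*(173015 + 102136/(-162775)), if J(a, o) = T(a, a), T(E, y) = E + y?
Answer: 49792430060444/9575 ≈ 5.2003e+9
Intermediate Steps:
J(a, o) = 2*a (J(a, o) = a + a = 2*a)
s(x, K) = -292 + K*x
-39203 + (s(J(10, -13), 119) + 27969)*(173015 + 102136/(-162775)) = -39203 + ((-292 + 119*(2*10)) + 27969)*(173015 + 102136/(-162775)) = -39203 + ((-292 + 119*20) + 27969)*(173015 + 102136*(-1/162775)) = -39203 + ((-292 + 2380) + 27969)*(173015 - 6008/9575) = -39203 + (2088 + 27969)*(1656612617/9575) = -39203 + 30057*(1656612617/9575) = -39203 + 49792805429169/9575 = 49792430060444/9575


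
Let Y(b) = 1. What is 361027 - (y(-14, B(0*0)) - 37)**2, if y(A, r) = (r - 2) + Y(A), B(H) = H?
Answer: 359583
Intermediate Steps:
y(A, r) = -1 + r (y(A, r) = (r - 2) + 1 = (-2 + r) + 1 = -1 + r)
361027 - (y(-14, B(0*0)) - 37)**2 = 361027 - ((-1 + 0*0) - 37)**2 = 361027 - ((-1 + 0) - 37)**2 = 361027 - (-1 - 37)**2 = 361027 - 1*(-38)**2 = 361027 - 1*1444 = 361027 - 1444 = 359583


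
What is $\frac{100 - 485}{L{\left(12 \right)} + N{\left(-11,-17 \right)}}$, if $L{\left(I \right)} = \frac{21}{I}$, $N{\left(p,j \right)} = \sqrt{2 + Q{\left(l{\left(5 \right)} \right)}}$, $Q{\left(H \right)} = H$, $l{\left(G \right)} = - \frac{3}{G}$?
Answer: $- \frac{7700}{19} + \frac{880 \sqrt{35}}{19} \approx -131.26$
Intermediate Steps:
$N{\left(p,j \right)} = \frac{\sqrt{35}}{5}$ ($N{\left(p,j \right)} = \sqrt{2 - \frac{3}{5}} = \sqrt{\frac{7}{5}} = \frac{\sqrt{35}}{5}$)
$\frac{100 - 485}{L{\left(12 \right)} + N{\left(-11,-17 \right)}} = \frac{100 - 485}{\frac{21}{12} + \frac{\sqrt{35}}{5}} = - \frac{385}{21 \cdot \frac{1}{12} + \frac{\sqrt{35}}{5}} = - \frac{385}{\frac{7}{4} + \frac{\sqrt{35}}{5}}$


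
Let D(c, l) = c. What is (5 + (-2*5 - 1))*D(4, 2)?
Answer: -24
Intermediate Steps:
(5 + (-2*5 - 1))*D(4, 2) = (5 + (-2*5 - 1))*4 = (5 + (-10 - 1))*4 = (5 - 11)*4 = -6*4 = -24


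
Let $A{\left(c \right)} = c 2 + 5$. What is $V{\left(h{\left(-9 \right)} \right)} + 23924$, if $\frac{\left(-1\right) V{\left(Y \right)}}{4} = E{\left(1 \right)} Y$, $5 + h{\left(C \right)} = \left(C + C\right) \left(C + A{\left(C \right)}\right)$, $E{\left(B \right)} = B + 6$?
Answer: $12976$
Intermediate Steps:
$A{\left(c \right)} = 5 + 2 c$ ($A{\left(c \right)} = 2 c + 5 = 5 + 2 c$)
$E{\left(B \right)} = 6 + B$
$h{\left(C \right)} = -5 + 2 C \left(5 + 3 C\right)$ ($h{\left(C \right)} = -5 + \left(C + C\right) \left(C + \left(5 + 2 C\right)\right) = -5 + 2 C \left(5 + 3 C\right)$)
$V{\left(Y \right)} = - 28 Y$ ($V{\left(Y \right)} = - 4 \left(6 + 1\right) Y = - 4 \cdot 7 Y = - 28 Y$)
$V{\left(h{\left(-9 \right)} \right)} + 23924 = - 28 \left(-5 + 6 \left(-9\right)^{2} + 10 \left(-9\right)\right) + 23924 = - 28 \left(-5 + 6 \cdot 81 - 90\right) + 23924 = - 28 \left(-5 + 486 - 90\right) + 23924 = \left(-28\right) 391 + 23924 = -10948 + 23924 = 12976$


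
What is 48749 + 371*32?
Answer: 60621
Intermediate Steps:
48749 + 371*32 = 48749 + 11872 = 60621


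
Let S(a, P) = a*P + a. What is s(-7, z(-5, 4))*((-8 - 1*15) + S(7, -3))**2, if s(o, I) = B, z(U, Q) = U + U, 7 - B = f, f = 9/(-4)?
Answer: 50653/4 ≈ 12663.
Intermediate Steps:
f = -9/4 (f = 9*(-1/4) = -9/4 ≈ -2.2500)
B = 37/4 (B = 7 - 1*(-9/4) = 7 + 9/4 = 37/4 ≈ 9.2500)
z(U, Q) = 2*U
s(o, I) = 37/4
S(a, P) = a + P*a (S(a, P) = P*a + a = a + P*a)
s(-7, z(-5, 4))*((-8 - 1*15) + S(7, -3))**2 = 37*((-8 - 1*15) + 7*(1 - 3))**2/4 = 37*((-8 - 15) + 7*(-2))**2/4 = 37*(-23 - 14)**2/4 = (37/4)*(-37)**2 = (37/4)*1369 = 50653/4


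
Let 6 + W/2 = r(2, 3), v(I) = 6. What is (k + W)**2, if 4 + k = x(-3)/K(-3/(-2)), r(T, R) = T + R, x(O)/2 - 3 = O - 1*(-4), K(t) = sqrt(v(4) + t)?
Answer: 668/15 - 32*sqrt(30)/5 ≈ 9.4791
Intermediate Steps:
K(t) = sqrt(6 + t)
x(O) = 14 + 2*O (x(O) = 6 + 2*(O - 1*(-4)) = 6 + 2*(O + 4) = 6 + 2*(4 + O) = 6 + (8 + 2*O) = 14 + 2*O)
r(T, R) = R + T
k = -4 + 8*sqrt(30)/15 (k = -4 + (14 + 2*(-3))/(sqrt(6 - 3/(-2))) = -4 + (14 - 6)/(sqrt(6 - 3*(-1/2))) = -4 + 8/(sqrt(6 + 3/2)) = -4 + 8/(sqrt(15/2)) = -4 + 8/((sqrt(30)/2)) = -4 + 8*(sqrt(30)/15) = -4 + 8*sqrt(30)/15 ≈ -1.0788)
W = -2 (W = -12 + 2*(3 + 2) = -12 + 2*5 = -12 + 10 = -2)
(k + W)**2 = ((-4 + 8*sqrt(30)/15) - 2)**2 = (-6 + 8*sqrt(30)/15)**2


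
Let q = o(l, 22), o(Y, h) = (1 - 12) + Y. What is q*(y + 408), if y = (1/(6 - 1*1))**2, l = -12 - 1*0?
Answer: -234623/25 ≈ -9384.9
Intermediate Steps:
l = -12 (l = -12 + 0 = -12)
o(Y, h) = -11 + Y
y = 1/25 (y = (1/(6 - 1))**2 = (1/5)**2 = 1/25 ≈ 0.040000)
q = -23 (q = -11 - 12 = -23)
q*(y + 408) = -23*(1/25 + 408) = -23*10201/25 = -234623/25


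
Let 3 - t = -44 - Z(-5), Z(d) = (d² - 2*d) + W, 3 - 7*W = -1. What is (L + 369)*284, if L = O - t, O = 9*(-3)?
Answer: 515744/7 ≈ 73678.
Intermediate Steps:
O = -27
W = 4/7 (W = 3/7 - ⅐*(-1) = 3/7 + ⅐ = 4/7 ≈ 0.57143)
Z(d) = 4/7 + d² - 2*d (Z(d) = (d² - 2*d) + 4/7 = 4/7 + d² - 2*d)
t = 578/7 (t = 3 - (-44 - (4/7 + (-5)² - 2*(-5))) = 3 - (-44 - (4/7 + 25 + 10)) = 3 - (-44 - 1*249/7) = 3 - (-44 - 249/7) = 3 - 1*(-557/7) = 3 + 557/7 = 578/7 ≈ 82.571)
L = -767/7 (L = -27 - 1*578/7 = -27 - 578/7 = -767/7 ≈ -109.57)
(L + 369)*284 = (-767/7 + 369)*284 = (1816/7)*284 = 515744/7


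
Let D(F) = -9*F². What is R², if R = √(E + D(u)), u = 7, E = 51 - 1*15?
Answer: -405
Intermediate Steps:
E = 36 (E = 51 - 15 = 36)
R = 9*I*√5 (R = √(36 - 9*7²) = √(36 - 9*49) = √(36 - 441) = √(-405) = 9*I*√5 ≈ 20.125*I)
R² = (9*I*√5)² = -405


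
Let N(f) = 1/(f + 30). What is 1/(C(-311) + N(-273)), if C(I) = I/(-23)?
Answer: 5589/75550 ≈ 0.073977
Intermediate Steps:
N(f) = 1/(30 + f)
C(I) = -I/23 (C(I) = I*(-1/23) = -I/23)
1/(C(-311) + N(-273)) = 1/(-1/23*(-311) + 1/(30 - 273)) = 1/(311/23 + 1/(-243)) = 1/(311/23 - 1/243) = 1/(75550/5589) = 5589/75550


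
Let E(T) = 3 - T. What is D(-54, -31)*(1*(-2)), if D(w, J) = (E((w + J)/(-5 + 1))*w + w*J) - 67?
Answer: -5185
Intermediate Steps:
D(w, J) = -67 + J*w + w*(3 + J/4 + w/4) (D(w, J) = ((3 - (w + J)/(-5 + 1))*w + w*J) - 67 = ((3 - (J + w)/(-4))*w + J*w) - 67 = ((3 - (J + w)*(-1)/4)*w + J*w) - 67 = ((3 - (-J/4 - w/4))*w + J*w) - 67 = ((3 + (J/4 + w/4))*w + J*w) - 67 = ((3 + J/4 + w/4)*w + J*w) - 67 = (w*(3 + J/4 + w/4) + J*w) - 67 = (J*w + w*(3 + J/4 + w/4)) - 67 = -67 + J*w + w*(3 + J/4 + w/4))
D(-54, -31)*(1*(-2)) = (-67 - 31*(-54) + (¼)*(-54)*(12 - 31 - 54))*(1*(-2)) = (-67 + 1674 + (¼)*(-54)*(-73))*(-2) = (-67 + 1674 + 1971/2)*(-2) = (5185/2)*(-2) = -5185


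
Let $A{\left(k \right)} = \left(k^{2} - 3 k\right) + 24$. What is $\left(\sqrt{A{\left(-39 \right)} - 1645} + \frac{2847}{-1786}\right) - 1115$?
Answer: $- \frac{1994237}{1786} + \sqrt{17} \approx -1112.5$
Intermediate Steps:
$A{\left(k \right)} = 24 + k^{2} - 3 k$
$\left(\sqrt{A{\left(-39 \right)} - 1645} + \frac{2847}{-1786}\right) - 1115 = \left(\sqrt{\left(24 + \left(-39\right)^{2} - -117\right) - 1645} + \frac{2847}{-1786}\right) - 1115 = \left(\sqrt{\left(24 + 1521 + 117\right) - 1645} + 2847 \left(- \frac{1}{1786}\right)\right) - 1115 = \left(\sqrt{1662 - 1645} - \frac{2847}{1786}\right) - 1115 = \left(\sqrt{17} - \frac{2847}{1786}\right) - 1115 = \left(- \frac{2847}{1786} + \sqrt{17}\right) - 1115 = - \frac{1994237}{1786} + \sqrt{17}$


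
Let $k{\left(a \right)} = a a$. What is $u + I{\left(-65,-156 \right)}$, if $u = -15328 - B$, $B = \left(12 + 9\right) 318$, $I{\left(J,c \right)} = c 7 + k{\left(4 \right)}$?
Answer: $-23082$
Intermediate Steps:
$k{\left(a \right)} = a^{2}$
$I{\left(J,c \right)} = 16 + 7 c$ ($I{\left(J,c \right)} = c 7 + 4^{2} = 7 c + 16 = 16 + 7 c$)
$B = 6678$ ($B = 21 \cdot 318 = 6678$)
$u = -22006$ ($u = -15328 - 6678 = -22006$)
$u + I{\left(-65,-156 \right)} = -22006 + \left(16 + 7 \left(-156\right)\right) = -22006 + \left(16 - 1092\right) = -22006 - 1076 = -23082$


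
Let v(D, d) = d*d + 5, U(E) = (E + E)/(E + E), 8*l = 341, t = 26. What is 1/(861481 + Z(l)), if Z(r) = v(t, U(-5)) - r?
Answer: 8/6891555 ≈ 1.1608e-6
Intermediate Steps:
l = 341/8 (l = (⅛)*341 = 341/8 ≈ 42.625)
U(E) = 1 (U(E) = (2*E)/((2*E)) = (2*E)*(1/(2*E)) = 1)
v(D, d) = 5 + d² (v(D, d) = d² + 5 = 5 + d²)
Z(r) = 6 - r (Z(r) = (5 + 1²) - r = (5 + 1) - r = 6 - r)
1/(861481 + Z(l)) = 1/(861481 + (6 - 1*341/8)) = 1/(861481 + (6 - 341/8)) = 1/(861481 - 293/8) = 1/(6891555/8) = 8/6891555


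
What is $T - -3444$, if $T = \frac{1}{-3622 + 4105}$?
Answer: $\frac{1663453}{483} \approx 3444.0$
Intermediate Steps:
$T = \frac{1}{483} \approx 0.0020704$
$T - -3444 = \frac{1}{483} - -3444 = \frac{1}{483} + 3444 = \frac{1663453}{483}$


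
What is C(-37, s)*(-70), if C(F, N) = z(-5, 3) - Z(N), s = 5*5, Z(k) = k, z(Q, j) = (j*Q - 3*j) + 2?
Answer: 3290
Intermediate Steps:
z(Q, j) = 2 - 3*j + Q*j (z(Q, j) = (Q*j - 3*j) + 2 = (-3*j + Q*j) + 2 = 2 - 3*j + Q*j)
s = 25
C(F, N) = -22 - N (C(F, N) = (2 - 3*3 - 5*3) - N = (2 - 9 - 15) - N = -22 - N)
C(-37, s)*(-70) = (-22 - 1*25)*(-70) = (-22 - 25)*(-70) = -47*(-70) = 3290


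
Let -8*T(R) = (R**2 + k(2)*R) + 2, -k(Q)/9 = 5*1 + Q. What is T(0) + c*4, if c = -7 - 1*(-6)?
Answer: -17/4 ≈ -4.2500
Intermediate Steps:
k(Q) = -45 - 9*Q (k(Q) = -9*(5*1 + Q) = -9*(5 + Q) = -45 - 9*Q)
T(R) = -1/4 - R**2/8 + 63*R/8 (T(R) = -((R**2 + (-45 - 9*2)*R) + 2)/8 = -((R**2 + (-45 - 18)*R) + 2)/8 = -((R**2 - 63*R) + 2)/8 = -(2 + R**2 - 63*R)/8 = -1/4 - R**2/8 + 63*R/8)
c = -1 (c = -7 + 6 = -1)
T(0) + c*4 = (-1/4 - 1/8*0**2 + (63/8)*0) - 1*4 = (-1/4 - 1/8*0 + 0) - 4 = (-1/4 + 0 + 0) - 4 = -1/4 - 4 = -17/4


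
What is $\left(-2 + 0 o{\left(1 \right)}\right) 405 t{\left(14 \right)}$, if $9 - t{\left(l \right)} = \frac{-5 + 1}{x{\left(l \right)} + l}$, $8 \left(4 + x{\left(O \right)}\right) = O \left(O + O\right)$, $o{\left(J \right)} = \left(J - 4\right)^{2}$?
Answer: $- \frac{433350}{59} \approx -7344.9$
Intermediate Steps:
$o{\left(J \right)} = \left(-4 + J\right)^{2}$ ($o{\left(J \right)} = \left(J - 4\right)^{2} = \left(-4 + J\right)^{2}$)
$x{\left(O \right)} = -4 + \frac{O^{2}}{4}$ ($x{\left(O \right)} = -4 + \frac{O \left(O + O\right)}{8} = -4 + \frac{O 2 O}{8} = -4 + \frac{2 O^{2}}{8} = -4 + \frac{O^{2}}{4}$)
$t{\left(l \right)} = 9 + \frac{4}{-4 + l + \frac{l^{2}}{4}}$ ($t{\left(l \right)} = 9 - \frac{-5 + 1}{\left(-4 + \frac{l^{2}}{4}\right) + l} = 9 - - \frac{4}{-4 + l + \frac{l^{2}}{4}} = 9 + \frac{4}{-4 + l + \frac{l^{2}}{4}}$)
$\left(-2 + 0 o{\left(1 \right)}\right) 405 t{\left(14 \right)} = \left(-2 + 0 \left(-4 + 1\right)^{2}\right) 405 \frac{-128 + 9 \cdot 14^{2} + 36 \cdot 14}{-16 + 14^{2} + 4 \cdot 14} = \left(-2 + 0 \left(-3\right)^{2}\right) 405 \frac{-128 + 9 \cdot 196 + 504}{-16 + 196 + 56} = \left(-2 + 0 \cdot 9\right) 405 \frac{-128 + 1764 + 504}{236} = \left(-2 + 0\right) 405 \cdot \frac{1}{236} \cdot 2140 = - 2 \cdot 405 \cdot \frac{535}{59} = \left(-2\right) \frac{216675}{59} = - \frac{433350}{59}$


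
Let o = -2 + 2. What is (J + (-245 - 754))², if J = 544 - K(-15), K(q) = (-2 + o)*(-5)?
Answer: 216225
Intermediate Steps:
o = 0
K(q) = 10 (K(q) = (-2 + 0)*(-5) = -2*(-5) = 10)
J = 534 (J = 544 - 1*10 = 544 - 10 = 534)
(J + (-245 - 754))² = (534 + (-245 - 754))² = (534 - 999)² = (-465)² = 216225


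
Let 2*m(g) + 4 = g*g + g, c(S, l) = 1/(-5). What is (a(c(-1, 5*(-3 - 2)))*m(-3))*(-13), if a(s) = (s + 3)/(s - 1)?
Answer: 91/3 ≈ 30.333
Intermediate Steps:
c(S, l) = -⅕
m(g) = -2 + g/2 + g²/2 (m(g) = -2 + (g*g + g)/2 = -2 + (g² + g)/2 = -2 + (g + g²)/2 = -2 + (g/2 + g²/2) = -2 + g/2 + g²/2)
a(s) = (3 + s)/(-1 + s)
(a(c(-1, 5*(-3 - 2)))*m(-3))*(-13) = (((3 - ⅕)/(-1 - ⅕))*(-2 + (½)*(-3) + (½)*(-3)²))*(-13) = (((14/5)/(-6/5))*(-2 - 3/2 + (½)*9))*(-13) = ((-⅚*14/5)*(-2 - 3/2 + 9/2))*(-13) = -7/3*1*(-13) = -7/3*(-13) = 91/3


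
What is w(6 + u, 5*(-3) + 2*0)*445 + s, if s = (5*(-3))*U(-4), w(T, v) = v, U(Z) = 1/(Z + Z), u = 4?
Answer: -53385/8 ≈ -6673.1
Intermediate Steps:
U(Z) = 1/(2*Z)
s = 15/8 (s = (5*(-3))*((½)/(-4)) = -15*(-1)/(2*4) = -15*(-⅛) = 15/8 ≈ 1.8750)
w(6 + u, 5*(-3) + 2*0)*445 + s = (5*(-3) + 2*0)*445 + 15/8 = (-15 + 0)*445 + 15/8 = -15*445 + 15/8 = -6675 + 15/8 = -53385/8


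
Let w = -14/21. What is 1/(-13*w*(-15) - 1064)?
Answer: -1/1194 ≈ -0.00083752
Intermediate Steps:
w = -⅔ (w = -14*1/21 = -⅔ ≈ -0.66667)
1/(-13*w*(-15) - 1064) = 1/(-13*(-⅔)*(-15) - 1064) = 1/((26/3)*(-15) - 1064) = 1/(-130 - 1064) = 1/(-1194) = -1/1194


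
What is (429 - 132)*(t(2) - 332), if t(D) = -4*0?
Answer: -98604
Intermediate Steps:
t(D) = 0
(429 - 132)*(t(2) - 332) = (429 - 132)*(0 - 332) = 297*(-332) = -98604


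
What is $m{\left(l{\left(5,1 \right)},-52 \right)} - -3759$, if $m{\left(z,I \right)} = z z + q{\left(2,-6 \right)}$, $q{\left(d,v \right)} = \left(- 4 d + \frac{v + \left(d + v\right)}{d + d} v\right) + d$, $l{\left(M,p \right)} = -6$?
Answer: $3804$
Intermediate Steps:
$q{\left(d,v \right)} = - 3 d + \frac{v \left(d + 2 v\right)}{2 d}$ ($q{\left(d,v \right)} = \left(- 4 d + \frac{d + 2 v}{2 d} v\right) + d = \left(- 4 d + \frac{v \left(d + 2 v\right)}{2 d}\right) + d = - 3 d + \frac{v \left(d + 2 v\right)}{2 d}$)
$m{\left(z,I \right)} = 9 + z^{2}$ ($m{\left(z,I \right)} = z z + \left(\frac{1}{2} \left(-6\right) - 6 + \frac{\left(-6\right)^{2}}{2}\right) = z^{2} - -9 = z^{2} + 9 = 9 + z^{2}$)
$m{\left(l{\left(5,1 \right)},-52 \right)} - -3759 = \left(9 + \left(-6\right)^{2}\right) - -3759 = \left(9 + 36\right) + 3759 = 45 + 3759 = 3804$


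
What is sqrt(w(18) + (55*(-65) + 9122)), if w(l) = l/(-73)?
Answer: sqrt(29558649)/73 ≈ 74.477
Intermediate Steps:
w(l) = -l/73 (w(l) = l*(-1/73) = -l/73)
sqrt(w(18) + (55*(-65) + 9122)) = sqrt(-1/73*18 + (55*(-65) + 9122)) = sqrt(-18/73 + (-3575 + 9122)) = sqrt(-18/73 + 5547) = sqrt(404913/73) = sqrt(29558649)/73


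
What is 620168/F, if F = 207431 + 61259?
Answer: 310084/134345 ≈ 2.3081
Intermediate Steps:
F = 268690
620168/F = 620168/268690 = 620168*(1/268690) = 310084/134345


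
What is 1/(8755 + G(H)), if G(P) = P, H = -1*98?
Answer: 1/8657 ≈ 0.00011551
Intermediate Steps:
H = -98
1/(8755 + G(H)) = 1/(8755 - 98) = 1/8657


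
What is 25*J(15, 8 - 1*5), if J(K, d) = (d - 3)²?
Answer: 0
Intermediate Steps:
J(K, d) = (-3 + d)²
25*J(15, 8 - 1*5) = 25*(-3 + (8 - 1*5))² = 25*(-3 + (8 - 5))² = 25*(-3 + 3)² = 25*0² = 25*0 = 0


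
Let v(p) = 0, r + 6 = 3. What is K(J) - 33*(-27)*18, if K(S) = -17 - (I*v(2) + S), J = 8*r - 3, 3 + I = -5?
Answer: 16048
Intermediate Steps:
I = -8 (I = -3 - 5 = -8)
r = -3 (r = -6 + 3 = -3)
J = -27 (J = 8*(-3) - 3 = -24 - 3 = -27)
K(S) = -17 - S (K(S) = -17 - (-8*0 + S) = -17 - (0 + S) = -17 - S)
K(J) - 33*(-27)*18 = (-17 - 1*(-27)) - 33*(-27)*18 = (-17 + 27) + 891*18 = 10 + 16038 = 16048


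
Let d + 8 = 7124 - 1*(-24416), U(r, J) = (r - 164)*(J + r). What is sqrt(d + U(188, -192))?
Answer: 2*sqrt(7859) ≈ 177.30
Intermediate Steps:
U(r, J) = (-164 + r)*(J + r)
d = 31532 (d = -8 + (7124 - 1*(-24416)) = -8 + (7124 + 24416) = -8 + 31540 = 31532)
sqrt(d + U(188, -192)) = sqrt(31532 + (188**2 - 164*(-192) - 164*188 - 192*188)) = sqrt(31532 + (35344 + 31488 - 30832 - 36096)) = sqrt(31532 - 96) = sqrt(31436) = 2*sqrt(7859)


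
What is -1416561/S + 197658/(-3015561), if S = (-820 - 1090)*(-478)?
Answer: -1484061302187/917715627260 ≈ -1.6171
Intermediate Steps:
S = 912980 (S = -1910*(-478) = 912980)
-1416561/S + 197658/(-3015561) = -1416561/912980 + 197658/(-3015561) = -1416561*1/912980 + 197658*(-1/3015561) = -1416561/912980 - 65886/1005187 = -1484061302187/917715627260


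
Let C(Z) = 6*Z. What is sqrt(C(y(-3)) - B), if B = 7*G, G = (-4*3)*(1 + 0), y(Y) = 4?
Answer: 6*sqrt(3) ≈ 10.392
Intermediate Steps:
G = -12 (G = -12*1 = -12)
B = -84 (B = 7*(-12) = -84)
sqrt(C(y(-3)) - B) = sqrt(6*4 - 1*(-84)) = sqrt(24 + 84) = sqrt(108) = 6*sqrt(3)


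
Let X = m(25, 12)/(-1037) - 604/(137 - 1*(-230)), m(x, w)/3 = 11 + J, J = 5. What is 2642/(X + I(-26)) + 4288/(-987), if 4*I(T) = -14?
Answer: -667260932620/1300201749 ≈ -513.20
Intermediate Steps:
I(T) = -7/2 (I(T) = (1/4)*(-14) = -7/2)
m(x, w) = 48 (m(x, w) = 3*(11 + 5) = 3*16 = 48)
X = -643964/380579 (X = 48/(-1037) - 604/(137 - 1*(-230)) = 48*(-1/1037) - 604/(137 + 230) = -48/1037 - 604/367 = -643964/380579 ≈ -1.6921)
2642/(X + I(-26)) + 4288/(-987) = 2642/(-643964/380579 - 7/2) + 4288/(-987) = 2642/(-3951981/761158) + 4288*(-1/987) = 2642*(-761158/3951981) - 4288/987 = -2010979436/3951981 - 4288/987 = -667260932620/1300201749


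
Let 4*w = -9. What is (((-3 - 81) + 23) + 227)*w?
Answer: -747/2 ≈ -373.50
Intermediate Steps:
w = -9/4 (w = (¼)*(-9) = -9/4 ≈ -2.2500)
(((-3 - 81) + 23) + 227)*w = (((-3 - 81) + 23) + 227)*(-9/4) = ((-84 + 23) + 227)*(-9/4) = (-61 + 227)*(-9/4) = 166*(-9/4) = -747/2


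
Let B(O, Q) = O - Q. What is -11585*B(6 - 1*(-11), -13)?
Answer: -347550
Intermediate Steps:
-11585*B(6 - 1*(-11), -13) = -11585*((6 - 1*(-11)) - 1*(-13)) = -11585*((6 + 11) + 13) = -11585*(17 + 13) = -11585*30 = -347550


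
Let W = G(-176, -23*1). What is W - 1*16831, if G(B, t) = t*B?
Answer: -12783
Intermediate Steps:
G(B, t) = B*t
W = 4048 (W = -(-4048) = -176*(-23) = 4048)
W - 1*16831 = 4048 - 1*16831 = 4048 - 16831 = -12783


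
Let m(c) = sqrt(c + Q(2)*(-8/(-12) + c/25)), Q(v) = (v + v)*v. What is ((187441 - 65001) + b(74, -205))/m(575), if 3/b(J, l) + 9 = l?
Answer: 26202157*sqrt(6879)/490702 ≈ 4428.8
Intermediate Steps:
Q(v) = 2*v**2 (Q(v) = (2*v)*v = 2*v**2)
b(J, l) = 3/(-9 + l)
m(c) = sqrt(16/3 + 33*c/25) (m(c) = sqrt(c + (2*2**2)*(-8/(-12) + c/25)) = sqrt(c + (2*4)*(-8*(-1/12) + c*(1/25))) = sqrt(c + 8*(2/3 + c/25)) = sqrt(c + (16/3 + 8*c/25)) = sqrt(16/3 + 33*c/25))
((187441 - 65001) + b(74, -205))/m(575) = ((187441 - 65001) + 3/(-9 - 205))/((sqrt(1200 + 297*575)/15)) = (122440 + 3/(-214))/((sqrt(1200 + 170775)/15)) = (122440 + 3*(-1/214))/((sqrt(171975)/15)) = (122440 - 3/214)/(((5*sqrt(6879))/15)) = 26202157/(214*((sqrt(6879)/3))) = 26202157*(sqrt(6879)/2293)/214 = 26202157*sqrt(6879)/490702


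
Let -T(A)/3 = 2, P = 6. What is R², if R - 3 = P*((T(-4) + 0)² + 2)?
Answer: 53361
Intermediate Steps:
T(A) = -6 (T(A) = -3*2 = -6)
R = 231 (R = 3 + 6*((-6 + 0)² + 2) = 3 + 6*((-6)² + 2) = 3 + 6*(36 + 2) = 3 + 6*38 = 3 + 228 = 231)
R² = 231² = 53361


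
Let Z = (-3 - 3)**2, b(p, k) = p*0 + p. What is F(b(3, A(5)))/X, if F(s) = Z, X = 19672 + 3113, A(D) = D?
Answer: 12/7595 ≈ 0.0015800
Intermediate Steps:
X = 22785
b(p, k) = p (b(p, k) = 0 + p = p)
Z = 36 (Z = (-6)**2 = 36)
F(s) = 36
F(b(3, A(5)))/X = 36/22785 = 36*(1/22785) = 12/7595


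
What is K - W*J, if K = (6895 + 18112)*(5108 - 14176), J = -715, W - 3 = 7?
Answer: -226756326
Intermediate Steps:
W = 10 (W = 3 + 7 = 10)
K = -226763476 (K = 25007*(-9068) = -226763476)
K - W*J = -226763476 - 10*(-715) = -226763476 - 1*(-7150) = -226763476 + 7150 = -226756326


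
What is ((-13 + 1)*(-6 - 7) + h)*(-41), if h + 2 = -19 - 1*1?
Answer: -5494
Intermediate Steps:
h = -22 (h = -2 + (-19 - 1*1) = -2 + (-19 - 1) = -2 - 20 = -22)
((-13 + 1)*(-6 - 7) + h)*(-41) = ((-13 + 1)*(-6 - 7) - 22)*(-41) = (-12*(-13) - 22)*(-41) = (156 - 22)*(-41) = 134*(-41) = -5494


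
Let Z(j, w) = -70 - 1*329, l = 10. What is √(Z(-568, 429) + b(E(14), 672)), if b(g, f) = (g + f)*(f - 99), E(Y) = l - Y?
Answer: 3*√42485 ≈ 618.36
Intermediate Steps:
Z(j, w) = -399 (Z(j, w) = -70 - 329 = -399)
E(Y) = 10 - Y
b(g, f) = (-99 + f)*(f + g) (b(g, f) = (f + g)*(-99 + f) = (-99 + f)*(f + g))
√(Z(-568, 429) + b(E(14), 672)) = √(-399 + (672² - 99*672 - 99*(10 - 1*14) + 672*(10 - 1*14))) = √(-399 + (451584 - 66528 - 99*(10 - 14) + 672*(10 - 14))) = √(-399 + (451584 - 66528 - 99*(-4) + 672*(-4))) = √(-399 + (451584 - 66528 + 396 - 2688)) = √(-399 + 382764) = √382365 = 3*√42485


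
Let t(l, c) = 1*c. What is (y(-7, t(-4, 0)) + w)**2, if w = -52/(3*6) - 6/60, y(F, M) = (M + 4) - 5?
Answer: 128881/8100 ≈ 15.911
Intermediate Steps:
t(l, c) = c
y(F, M) = -1 + M (y(F, M) = (4 + M) - 5 = -1 + M)
w = -269/90 (w = -52/18 - 6*1/60 = -52*1/18 - 1/10 = -26/9 - 1/10 = -269/90 ≈ -2.9889)
(y(-7, t(-4, 0)) + w)**2 = ((-1 + 0) - 269/90)**2 = (-1 - 269/90)**2 = (-359/90)**2 = 128881/8100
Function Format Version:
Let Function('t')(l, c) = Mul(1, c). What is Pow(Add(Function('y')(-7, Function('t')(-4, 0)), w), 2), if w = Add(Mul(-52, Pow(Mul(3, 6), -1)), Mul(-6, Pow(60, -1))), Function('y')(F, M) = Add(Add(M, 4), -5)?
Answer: Rational(128881, 8100) ≈ 15.911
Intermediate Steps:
Function('t')(l, c) = c
Function('y')(F, M) = Add(-1, M) (Function('y')(F, M) = Add(Add(4, M), -5) = Add(-1, M))
w = Rational(-269, 90) (w = Add(Mul(-52, Pow(18, -1)), Mul(-6, Rational(1, 60))) = Add(Mul(-52, Rational(1, 18)), Rational(-1, 10)) = Add(Rational(-26, 9), Rational(-1, 10)) = Rational(-269, 90) ≈ -2.9889)
Pow(Add(Function('y')(-7, Function('t')(-4, 0)), w), 2) = Pow(Add(Add(-1, 0), Rational(-269, 90)), 2) = Pow(Add(-1, Rational(-269, 90)), 2) = Pow(Rational(-359, 90), 2) = Rational(128881, 8100)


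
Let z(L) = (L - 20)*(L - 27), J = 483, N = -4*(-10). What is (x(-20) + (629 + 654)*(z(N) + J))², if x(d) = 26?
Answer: 908771357025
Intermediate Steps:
N = 40
z(L) = (-27 + L)*(-20 + L) (z(L) = (-20 + L)*(-27 + L) = (-27 + L)*(-20 + L))
(x(-20) + (629 + 654)*(z(N) + J))² = (26 + (629 + 654)*((540 + 40² - 47*40) + 483))² = (26 + 1283*((540 + 1600 - 1880) + 483))² = (26 + 1283*(260 + 483))² = (26 + 1283*743)² = (26 + 953269)² = 953295² = 908771357025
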